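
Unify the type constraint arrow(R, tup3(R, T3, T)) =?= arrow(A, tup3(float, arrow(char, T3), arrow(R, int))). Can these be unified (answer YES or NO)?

Decompose arrow/2: R =?= A,  tup3(R, T3, T) =?= tup3(float, arrow(char, T3), arrow(R, int)).
Bind R := A; substituting into the remaining equation gives: tup3(A, T3, T) =?= tup3(float, arrow(char, T3), arrow(A, int)).
Decompose tup3/3: A =?= float,  T3 =?= arrow(char, T3),  T =?= arrow(A, int).
Bind A := float; substituting into the one remaining equation that mentions A gives: T =?= arrow(float, int). Substituting into the earlier binding gives R := float.
Occurs check fails: T3 occurs in arrow(char, T3); the equation T3 =?= arrow(char, T3) has no finite solution.

NO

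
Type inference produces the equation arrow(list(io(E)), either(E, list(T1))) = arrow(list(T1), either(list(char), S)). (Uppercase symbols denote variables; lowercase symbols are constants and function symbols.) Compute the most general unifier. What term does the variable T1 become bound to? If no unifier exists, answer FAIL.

io(list(char))

Decompose arrow/2: list(io(E)) = list(T1),  either(E, list(T1)) = either(list(char), S).
Decompose list/1: io(E) = T1.
Bind T1 := io(E); substituting into the remaining equation gives: either(E, list(io(E))) = either(list(char), S).
Decompose either/2: E = list(char),  list(io(E)) = S.
Bind E := list(char); substituting into the remaining equation gives: list(io(list(char))) = S. Substituting into the earlier binding gives T1 := io(list(char)).
Bind S := list(io(list(char))).
MGU = { T1 := io(list(char)), E := list(char), S := list(io(list(char))) }, so T1 := io(list(char)).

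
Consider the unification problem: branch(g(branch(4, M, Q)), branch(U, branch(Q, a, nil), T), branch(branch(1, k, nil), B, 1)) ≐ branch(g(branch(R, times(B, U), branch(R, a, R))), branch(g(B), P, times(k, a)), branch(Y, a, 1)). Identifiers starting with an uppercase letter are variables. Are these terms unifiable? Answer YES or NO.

Decompose branch/3: g(branch(4, M, Q)) ≐ g(branch(R, times(B, U), branch(R, a, R))),  branch(U, branch(Q, a, nil), T) ≐ branch(g(B), P, times(k, a)),  branch(branch(1, k, nil), B, 1) ≐ branch(Y, a, 1).
Decompose g/1: branch(4, M, Q) ≐ branch(R, times(B, U), branch(R, a, R)).
Decompose branch/3: 4 ≐ R,  M ≐ times(B, U),  Q ≐ branch(R, a, R).
Bind R := 4; substituting into the one remaining equation that mentions R gives: Q ≐ branch(4, a, 4).
Bind M := times(B, U); no other remaining equation mentions M.
Bind Q := branch(4, a, 4); substituting into the one remaining equation that mentions Q gives: branch(U, branch(branch(4, a, 4), a, nil), T) ≐ branch(g(B), P, times(k, a)).
Decompose branch/3: U ≐ g(B),  branch(branch(4, a, 4), a, nil) ≐ P,  T ≐ times(k, a).
Bind U := g(B); no other remaining equation mentions U. Substituting into the earlier binding gives M := times(B, g(B)).
Bind P := branch(branch(4, a, 4), a, nil); no other remaining equation mentions P.
Bind T := times(k, a); no other remaining equation mentions T.
Decompose branch/3: branch(1, k, nil) ≐ Y,  B ≐ a,  1 ≐ 1.
Bind Y := branch(1, k, nil); no other remaining equation mentions Y.
Bind B := a; no other remaining equation mentions B. Substituting into the earlier bindings gives M := times(a, g(a)), U := g(a).
Delete trivial equation 1 ≐ 1.
No equations remain and no clash or occurs-check failure arose, so a unifier exists.

YES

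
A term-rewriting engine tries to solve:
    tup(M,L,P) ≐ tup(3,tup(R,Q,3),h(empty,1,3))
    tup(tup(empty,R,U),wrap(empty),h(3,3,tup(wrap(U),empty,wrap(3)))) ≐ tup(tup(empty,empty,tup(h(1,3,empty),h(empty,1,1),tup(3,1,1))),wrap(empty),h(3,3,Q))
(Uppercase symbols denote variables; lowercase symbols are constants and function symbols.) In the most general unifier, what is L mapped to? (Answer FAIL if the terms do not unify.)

tup(empty,tup(wrap(tup(h(1,3,empty),h(empty,1,1),tup(3,1,1))),empty,wrap(3)),3)

Decompose tup/3: M ≐ 3,  L ≐ tup(R,Q,3),  P ≐ h(empty,1,3).
Bind M := 3; no other remaining equation mentions M.
Bind L := tup(R,Q,3); no other remaining equation mentions L.
Bind P := h(empty,1,3); no other remaining equation mentions P.
Decompose tup/3: tup(empty,R,U) ≐ tup(empty,empty,tup(h(1,3,empty),h(empty,1,1),tup(3,1,1))),  wrap(empty) ≐ wrap(empty),  h(3,3,tup(wrap(U),empty,wrap(3))) ≐ h(3,3,Q).
Decompose tup/3: empty ≐ empty,  R ≐ empty,  U ≐ tup(h(1,3,empty),h(empty,1,1),tup(3,1,1)).
Delete trivial equation empty ≐ empty.
Bind R := empty; no other remaining equation mentions R. Substituting into the earlier binding gives L := tup(empty,Q,3).
Bind U := tup(h(1,3,empty),h(empty,1,1),tup(3,1,1)); substituting into the one remaining equation that mentions U gives: h(3,3,tup(wrap(tup(h(1,3,empty),h(empty,1,1),tup(3,1,1))),empty,wrap(3))) ≐ h(3,3,Q).
Delete trivial equation wrap(empty) ≐ wrap(empty).
Decompose h/3: 3 ≐ 3,  3 ≐ 3,  tup(wrap(tup(h(1,3,empty),h(empty,1,1),tup(3,1,1))),empty,wrap(3)) ≐ Q.
Delete trivial equation 3 ≐ 3.
Delete trivial equation 3 ≐ 3.
Bind Q := tup(wrap(tup(h(1,3,empty),h(empty,1,1),tup(3,1,1))),empty,wrap(3)). Substituting into the earlier binding gives L := tup(empty,tup(wrap(tup(h(1,3,empty),h(empty,1,1),tup(3,1,1))),empty,wrap(3)),3).
MGU = { M := 3, L := tup(empty,tup(wrap(tup(h(1,3,empty),h(empty,1,1),tup(3,1,1))),empty,wrap(3)),3), P := h(empty,1,3), R := empty, U := tup(h(1,3,empty),h(empty,1,1),tup(3,1,1)), Q := tup(wrap(tup(h(1,3,empty),h(empty,1,1),tup(3,1,1))),empty,wrap(3)) }, so L := tup(empty,tup(wrap(tup(h(1,3,empty),h(empty,1,1),tup(3,1,1))),empty,wrap(3)),3).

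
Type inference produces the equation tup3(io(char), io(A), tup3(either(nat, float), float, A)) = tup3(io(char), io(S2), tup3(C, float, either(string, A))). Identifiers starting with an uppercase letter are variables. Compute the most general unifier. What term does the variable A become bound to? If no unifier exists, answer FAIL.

FAIL

Decompose tup3/3: io(char) = io(char),  io(A) = io(S2),  tup3(either(nat, float), float, A) = tup3(C, float, either(string, A)).
Delete trivial equation io(char) = io(char).
Decompose io/1: A = S2.
Bind A := S2; substituting into the remaining equation gives: tup3(either(nat, float), float, S2) = tup3(C, float, either(string, S2)).
Decompose tup3/3: either(nat, float) = C,  float = float,  S2 = either(string, S2).
Bind C := either(nat, float); no other remaining equation mentions C.
Delete trivial equation float = float.
Occurs check fails: S2 occurs in either(string, S2); the equation S2 = either(string, S2) has no finite solution.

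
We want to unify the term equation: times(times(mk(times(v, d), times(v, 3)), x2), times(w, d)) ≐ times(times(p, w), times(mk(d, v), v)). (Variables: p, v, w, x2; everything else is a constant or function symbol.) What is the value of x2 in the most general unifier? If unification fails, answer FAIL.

mk(d, d)

Decompose times/2: times(mk(times(v, d), times(v, 3)), x2) ≐ times(p, w),  times(w, d) ≐ times(mk(d, v), v).
Decompose times/2: mk(times(v, d), times(v, 3)) ≐ p,  x2 ≐ w.
Bind p := mk(times(v, d), times(v, 3)); no other remaining equation mentions p.
Bind x2 := w; no other remaining equation mentions x2.
Decompose times/2: w ≐ mk(d, v),  d ≐ v.
Bind w := mk(d, v); no other remaining equation mentions w. Substituting into the earlier binding gives x2 := mk(d, v).
Bind v := d. Substituting into the earlier bindings gives p := mk(times(d, d), times(d, 3)), x2 := mk(d, d), w := mk(d, d).
MGU = { p ↦ mk(times(d, d), times(d, 3)), x2 ↦ mk(d, d), w ↦ mk(d, d), v ↦ d }, so x2 ↦ mk(d, d).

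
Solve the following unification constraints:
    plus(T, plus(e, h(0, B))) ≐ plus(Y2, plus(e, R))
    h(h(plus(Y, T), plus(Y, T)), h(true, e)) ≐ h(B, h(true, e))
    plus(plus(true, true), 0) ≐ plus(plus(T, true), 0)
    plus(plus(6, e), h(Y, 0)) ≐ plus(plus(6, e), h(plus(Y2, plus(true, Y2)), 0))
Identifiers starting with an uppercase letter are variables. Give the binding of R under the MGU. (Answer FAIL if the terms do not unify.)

Decompose plus/2: T ≐ Y2,  plus(e, h(0, B)) ≐ plus(e, R).
Bind T := Y2; substituting into the 2 remaining equations that mention T gives: h(h(plus(Y, Y2), plus(Y, Y2)), h(true, e)) ≐ h(B, h(true, e)),  plus(plus(true, true), 0) ≐ plus(plus(Y2, true), 0).
Decompose plus/2: e ≐ e,  h(0, B) ≐ R.
Delete trivial equation e ≐ e.
Bind R := h(0, B); no other remaining equation mentions R.
Decompose h/2: h(plus(Y, Y2), plus(Y, Y2)) ≐ B,  h(true, e) ≐ h(true, e).
Bind B := h(plus(Y, Y2), plus(Y, Y2)); no other remaining equation mentions B. Substituting into the earlier binding gives R := h(0, h(plus(Y, Y2), plus(Y, Y2))).
Delete trivial equation h(true, e) ≐ h(true, e).
Decompose plus/2: plus(true, true) ≐ plus(Y2, true),  0 ≐ 0.
Decompose plus/2: true ≐ Y2,  true ≐ true.
Bind Y2 := true; substituting into the one remaining equation that mentions Y2 gives: plus(plus(6, e), h(Y, 0)) ≐ plus(plus(6, e), h(plus(true, plus(true, true)), 0)). Substituting into the earlier bindings gives T := true, R := h(0, h(plus(Y, true), plus(Y, true))), B := h(plus(Y, true), plus(Y, true)).
Delete trivial equation true ≐ true.
Delete trivial equation 0 ≐ 0.
Decompose plus/2: plus(6, e) ≐ plus(6, e),  h(Y, 0) ≐ h(plus(true, plus(true, true)), 0).
Delete trivial equation plus(6, e) ≐ plus(6, e).
Decompose h/2: Y ≐ plus(true, plus(true, true)),  0 ≐ 0.
Bind Y := plus(true, plus(true, true)); no other remaining equation mentions Y. Substituting into the earlier bindings gives R := h(0, h(plus(plus(true, plus(true, true)), true), plus(plus(true, plus(true, true)), true))), B := h(plus(plus(true, plus(true, true)), true), plus(plus(true, plus(true, true)), true)).
Delete trivial equation 0 ≐ 0.
MGU = { T ↦ true, R ↦ h(0, h(plus(plus(true, plus(true, true)), true), plus(plus(true, plus(true, true)), true))), B ↦ h(plus(plus(true, plus(true, true)), true), plus(plus(true, plus(true, true)), true)), Y2 ↦ true, Y ↦ plus(true, plus(true, true)) }, so R ↦ h(0, h(plus(plus(true, plus(true, true)), true), plus(plus(true, plus(true, true)), true))).

h(0, h(plus(plus(true, plus(true, true)), true), plus(plus(true, plus(true, true)), true)))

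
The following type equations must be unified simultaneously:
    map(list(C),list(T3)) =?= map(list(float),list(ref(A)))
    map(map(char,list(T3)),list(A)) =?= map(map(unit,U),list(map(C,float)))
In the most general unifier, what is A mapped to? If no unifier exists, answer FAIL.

Decompose map/2: list(C) =?= list(float),  list(T3) =?= list(ref(A)).
Decompose list/1: C =?= float.
Bind C := float; substituting into the one remaining equation that mentions C gives: map(map(char,list(T3)),list(A)) =?= map(map(unit,U),list(map(float,float))).
Decompose list/1: T3 =?= ref(A).
Bind T3 := ref(A); substituting into the remaining equation gives: map(map(char,list(ref(A))),list(A)) =?= map(map(unit,U),list(map(float,float))).
Decompose map/2: map(char,list(ref(A))) =?= map(unit,U),  list(A) =?= list(map(float,float)).
Decompose map/2: char =?= unit,  list(ref(A)) =?= U.
Clash: constants char and unit differ; no unifier exists.

FAIL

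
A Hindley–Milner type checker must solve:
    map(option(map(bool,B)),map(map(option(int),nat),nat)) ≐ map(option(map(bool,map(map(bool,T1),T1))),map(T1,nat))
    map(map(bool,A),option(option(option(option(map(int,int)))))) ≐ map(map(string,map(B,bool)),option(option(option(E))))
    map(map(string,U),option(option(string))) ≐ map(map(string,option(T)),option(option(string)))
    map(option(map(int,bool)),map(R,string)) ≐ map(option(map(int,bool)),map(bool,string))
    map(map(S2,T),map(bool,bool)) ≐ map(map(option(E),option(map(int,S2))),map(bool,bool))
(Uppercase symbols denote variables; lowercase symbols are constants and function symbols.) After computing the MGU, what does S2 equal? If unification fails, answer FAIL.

Decompose map/2: option(map(bool,B)) ≐ option(map(bool,map(map(bool,T1),T1))),  map(map(option(int),nat),nat) ≐ map(T1,nat).
Decompose option/1: map(bool,B) ≐ map(bool,map(map(bool,T1),T1)).
Decompose map/2: bool ≐ bool,  B ≐ map(map(bool,T1),T1).
Delete trivial equation bool ≐ bool.
Bind B := map(map(bool,T1),T1); substituting into the one remaining equation that mentions B gives: map(map(bool,A),option(option(option(option(map(int,int)))))) ≐ map(map(string,map(map(map(bool,T1),T1),bool)),option(option(option(E)))).
Decompose map/2: map(option(int),nat) ≐ T1,  nat ≐ nat.
Bind T1 := map(option(int),nat); substituting into the one remaining equation that mentions T1 gives: map(map(bool,A),option(option(option(option(map(int,int)))))) ≐ map(map(string,map(map(map(bool,map(option(int),nat)),map(option(int),nat)),bool)),option(option(option(E)))). Substituting into the earlier binding gives B := map(map(bool,map(option(int),nat)),map(option(int),nat)).
Delete trivial equation nat ≐ nat.
Decompose map/2: map(bool,A) ≐ map(string,map(map(map(bool,map(option(int),nat)),map(option(int),nat)),bool)),  option(option(option(option(map(int,int))))) ≐ option(option(option(E))).
Decompose map/2: bool ≐ string,  A ≐ map(map(map(bool,map(option(int),nat)),map(option(int),nat)),bool).
Clash: constants bool and string differ; no unifier exists.

FAIL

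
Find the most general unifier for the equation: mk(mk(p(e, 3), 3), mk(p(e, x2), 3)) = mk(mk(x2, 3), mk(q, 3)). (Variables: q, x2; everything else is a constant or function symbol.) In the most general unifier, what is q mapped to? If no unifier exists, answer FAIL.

p(e, p(e, 3))

Decompose mk/2: mk(p(e, 3), 3) = mk(x2, 3),  mk(p(e, x2), 3) = mk(q, 3).
Decompose mk/2: p(e, 3) = x2,  3 = 3.
Bind x2 := p(e, 3); substituting into the one remaining equation that mentions x2 gives: mk(p(e, p(e, 3)), 3) = mk(q, 3).
Delete trivial equation 3 = 3.
Decompose mk/2: p(e, p(e, 3)) = q,  3 = 3.
Bind q := p(e, p(e, 3)); no other remaining equation mentions q.
Delete trivial equation 3 = 3.
MGU = { x2 -> p(e, 3), q -> p(e, p(e, 3)) }, so q -> p(e, p(e, 3)).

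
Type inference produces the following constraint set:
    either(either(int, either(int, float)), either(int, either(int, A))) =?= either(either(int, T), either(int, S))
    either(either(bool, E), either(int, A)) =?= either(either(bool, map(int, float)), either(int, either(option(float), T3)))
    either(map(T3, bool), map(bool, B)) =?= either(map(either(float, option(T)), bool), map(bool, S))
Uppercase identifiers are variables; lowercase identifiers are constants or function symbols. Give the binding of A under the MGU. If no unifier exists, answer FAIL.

Decompose either/2: either(int, either(int, float)) =?= either(int, T),  either(int, either(int, A)) =?= either(int, S).
Decompose either/2: int =?= int,  either(int, float) =?= T.
Delete trivial equation int =?= int.
Bind T := either(int, float); substituting into the one remaining equation that mentions T gives: either(map(T3, bool), map(bool, B)) =?= either(map(either(float, option(either(int, float))), bool), map(bool, S)).
Decompose either/2: int =?= int,  either(int, A) =?= S.
Delete trivial equation int =?= int.
Bind S := either(int, A); substituting into the one remaining equation that mentions S gives: either(map(T3, bool), map(bool, B)) =?= either(map(either(float, option(either(int, float))), bool), map(bool, either(int, A))).
Decompose either/2: either(bool, E) =?= either(bool, map(int, float)),  either(int, A) =?= either(int, either(option(float), T3)).
Decompose either/2: bool =?= bool,  E =?= map(int, float).
Delete trivial equation bool =?= bool.
Bind E := map(int, float); no other remaining equation mentions E.
Decompose either/2: int =?= int,  A =?= either(option(float), T3).
Delete trivial equation int =?= int.
Bind A := either(option(float), T3); substituting into the remaining equation gives: either(map(T3, bool), map(bool, B)) =?= either(map(either(float, option(either(int, float))), bool), map(bool, either(int, either(option(float), T3)))). Substituting into the earlier binding gives S := either(int, either(option(float), T3)).
Decompose either/2: map(T3, bool) =?= map(either(float, option(either(int, float))), bool),  map(bool, B) =?= map(bool, either(int, either(option(float), T3))).
Decompose map/2: T3 =?= either(float, option(either(int, float))),  bool =?= bool.
Bind T3 := either(float, option(either(int, float))); substituting into the one remaining equation that mentions T3 gives: map(bool, B) =?= map(bool, either(int, either(option(float), either(float, option(either(int, float)))))). Substituting into the earlier bindings gives S := either(int, either(option(float), either(float, option(either(int, float))))), A := either(option(float), either(float, option(either(int, float)))).
Delete trivial equation bool =?= bool.
Decompose map/2: bool =?= bool,  B =?= either(int, either(option(float), either(float, option(either(int, float))))).
Delete trivial equation bool =?= bool.
Bind B := either(int, either(option(float), either(float, option(either(int, float))))).
MGU = { T := either(int, float), S := either(int, either(option(float), either(float, option(either(int, float))))), E := map(int, float), A := either(option(float), either(float, option(either(int, float)))), T3 := either(float, option(either(int, float))), B := either(int, either(option(float), either(float, option(either(int, float))))) }, so A := either(option(float), either(float, option(either(int, float)))).

either(option(float), either(float, option(either(int, float))))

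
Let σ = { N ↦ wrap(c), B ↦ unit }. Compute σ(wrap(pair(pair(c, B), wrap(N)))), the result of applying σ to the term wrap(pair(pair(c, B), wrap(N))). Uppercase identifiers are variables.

wrap(pair(pair(c, unit), wrap(wrap(c))))

Replace each occurrence of N with wrap(c).
Replace each occurrence of B with unit.
Result: wrap(pair(pair(c, unit), wrap(wrap(c)))).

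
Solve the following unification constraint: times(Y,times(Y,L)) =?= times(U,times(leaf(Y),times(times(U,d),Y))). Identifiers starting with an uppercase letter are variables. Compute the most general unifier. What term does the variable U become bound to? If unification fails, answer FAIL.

Decompose times/2: Y =?= U,  times(Y,L) =?= times(leaf(Y),times(times(U,d),Y)).
Bind Y := U; substituting into the remaining equation gives: times(U,L) =?= times(leaf(U),times(times(U,d),U)).
Decompose times/2: U =?= leaf(U),  L =?= times(times(U,d),U).
Occurs check fails: U occurs in leaf(U); the equation U =?= leaf(U) has no finite solution.

FAIL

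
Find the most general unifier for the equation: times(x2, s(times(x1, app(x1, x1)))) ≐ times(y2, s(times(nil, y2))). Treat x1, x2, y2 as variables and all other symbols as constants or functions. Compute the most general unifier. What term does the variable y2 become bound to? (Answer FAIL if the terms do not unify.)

Decompose times/2: x2 ≐ y2,  s(times(x1, app(x1, x1))) ≐ s(times(nil, y2)).
Bind x2 := y2; no other remaining equation mentions x2.
Decompose s/1: times(x1, app(x1, x1)) ≐ times(nil, y2).
Decompose times/2: x1 ≐ nil,  app(x1, x1) ≐ y2.
Bind x1 := nil; substituting into the remaining equation gives: app(nil, nil) ≐ y2.
Bind y2 := app(nil, nil). Substituting into the earlier binding gives x2 := app(nil, nil).
MGU = { x2 -> app(nil, nil), x1 -> nil, y2 -> app(nil, nil) }, so y2 -> app(nil, nil).

app(nil, nil)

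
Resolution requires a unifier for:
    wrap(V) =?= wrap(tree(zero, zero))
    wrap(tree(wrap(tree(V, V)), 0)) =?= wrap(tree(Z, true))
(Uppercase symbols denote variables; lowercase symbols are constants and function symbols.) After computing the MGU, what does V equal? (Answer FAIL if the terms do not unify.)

Decompose wrap/1: V =?= tree(zero, zero).
Bind V := tree(zero, zero); substituting into the remaining equation gives: wrap(tree(wrap(tree(tree(zero, zero), tree(zero, zero))), 0)) =?= wrap(tree(Z, true)).
Decompose wrap/1: tree(wrap(tree(tree(zero, zero), tree(zero, zero))), 0) =?= tree(Z, true).
Decompose tree/2: wrap(tree(tree(zero, zero), tree(zero, zero))) =?= Z,  0 =?= true.
Bind Z := wrap(tree(tree(zero, zero), tree(zero, zero))); no other remaining equation mentions Z.
Clash: constants 0 and true differ; no unifier exists.

FAIL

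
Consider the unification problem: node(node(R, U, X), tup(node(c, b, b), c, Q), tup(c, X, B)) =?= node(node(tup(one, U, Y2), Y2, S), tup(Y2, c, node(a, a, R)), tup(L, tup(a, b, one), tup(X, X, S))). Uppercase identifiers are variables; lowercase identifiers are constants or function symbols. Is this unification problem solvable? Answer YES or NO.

Decompose node/3: node(R, U, X) =?= node(tup(one, U, Y2), Y2, S),  tup(node(c, b, b), c, Q) =?= tup(Y2, c, node(a, a, R)),  tup(c, X, B) =?= tup(L, tup(a, b, one), tup(X, X, S)).
Decompose node/3: R =?= tup(one, U, Y2),  U =?= Y2,  X =?= S.
Bind R := tup(one, U, Y2); substituting into the one remaining equation that mentions R gives: tup(node(c, b, b), c, Q) =?= tup(Y2, c, node(a, a, tup(one, U, Y2))).
Bind U := Y2; substituting into the one remaining equation that mentions U gives: tup(node(c, b, b), c, Q) =?= tup(Y2, c, node(a, a, tup(one, Y2, Y2))). Substituting into the earlier binding gives R := tup(one, Y2, Y2).
Bind X := S; substituting into the one remaining equation that mentions X gives: tup(c, S, B) =?= tup(L, tup(a, b, one), tup(S, S, S)).
Decompose tup/3: node(c, b, b) =?= Y2,  c =?= c,  Q =?= node(a, a, tup(one, Y2, Y2)).
Bind Y2 := node(c, b, b); substituting into the one remaining equation that mentions Y2 gives: Q =?= node(a, a, tup(one, node(c, b, b), node(c, b, b))). Substituting into the earlier bindings gives R := tup(one, node(c, b, b), node(c, b, b)), U := node(c, b, b).
Delete trivial equation c =?= c.
Bind Q := node(a, a, tup(one, node(c, b, b), node(c, b, b))); no other remaining equation mentions Q.
Decompose tup/3: c =?= L,  S =?= tup(a, b, one),  B =?= tup(S, S, S).
Bind L := c; no other remaining equation mentions L.
Bind S := tup(a, b, one); substituting into the remaining equation gives: B =?= tup(tup(a, b, one), tup(a, b, one), tup(a, b, one)). Substituting into the earlier binding gives X := tup(a, b, one).
Bind B := tup(tup(a, b, one), tup(a, b, one), tup(a, b, one)).
No equations remain and no clash or occurs-check failure arose, so a unifier exists.

YES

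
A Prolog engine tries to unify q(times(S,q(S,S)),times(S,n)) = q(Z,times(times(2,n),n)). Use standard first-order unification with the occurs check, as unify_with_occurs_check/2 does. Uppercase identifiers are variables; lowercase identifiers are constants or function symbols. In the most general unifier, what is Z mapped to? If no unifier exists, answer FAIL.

times(times(2,n),q(times(2,n),times(2,n)))

Decompose q/2: times(S,q(S,S)) = Z,  times(S,n) = times(times(2,n),n).
Bind Z := times(S,q(S,S)); no other remaining equation mentions Z.
Decompose times/2: S = times(2,n),  n = n.
Bind S := times(2,n); no other remaining equation mentions S. Substituting into the earlier binding gives Z := times(times(2,n),q(times(2,n),times(2,n))).
Delete trivial equation n = n.
MGU = { Z -> times(times(2,n),q(times(2,n),times(2,n))), S -> times(2,n) }, so Z -> times(times(2,n),q(times(2,n),times(2,n))).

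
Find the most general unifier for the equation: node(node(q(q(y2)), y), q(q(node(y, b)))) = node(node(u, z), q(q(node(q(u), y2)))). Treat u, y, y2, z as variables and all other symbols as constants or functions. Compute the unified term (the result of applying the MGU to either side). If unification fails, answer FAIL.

node(node(q(q(b)), q(q(q(b)))), q(q(node(q(q(q(b))), b))))

Decompose node/2: node(q(q(y2)), y) = node(u, z),  q(q(node(y, b))) = q(q(node(q(u), y2))).
Decompose node/2: q(q(y2)) = u,  y = z.
Bind u := q(q(y2)); substituting into the one remaining equation that mentions u gives: q(q(node(y, b))) = q(q(node(q(q(q(y2))), y2))).
Bind y := z; substituting into the remaining equation gives: q(q(node(z, b))) = q(q(node(q(q(q(y2))), y2))).
Decompose q/1: q(node(z, b)) = q(node(q(q(q(y2))), y2)).
Decompose q/1: node(z, b) = node(q(q(q(y2))), y2).
Decompose node/2: z = q(q(q(y2))),  b = y2.
Bind z := q(q(q(y2))); no other remaining equation mentions z. Substituting into the earlier binding gives y := q(q(q(y2))).
Bind y2 := b. Substituting into the earlier bindings gives u := q(q(b)), y := q(q(q(b))), z := q(q(q(b))).
Applying the MGU to either side gives node(node(q(q(b)), q(q(q(b)))), q(q(node(q(q(q(b))), b)))).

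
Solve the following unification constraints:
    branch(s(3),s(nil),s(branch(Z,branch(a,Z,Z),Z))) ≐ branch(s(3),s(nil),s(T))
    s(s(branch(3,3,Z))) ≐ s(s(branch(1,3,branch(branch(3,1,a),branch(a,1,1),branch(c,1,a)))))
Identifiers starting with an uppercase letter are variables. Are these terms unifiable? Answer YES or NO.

NO

Decompose branch/3: s(3) ≐ s(3),  s(nil) ≐ s(nil),  s(branch(Z,branch(a,Z,Z),Z)) ≐ s(T).
Delete trivial equation s(3) ≐ s(3).
Delete trivial equation s(nil) ≐ s(nil).
Decompose s/1: branch(Z,branch(a,Z,Z),Z) ≐ T.
Bind T := branch(Z,branch(a,Z,Z),Z); no other remaining equation mentions T.
Decompose s/1: s(branch(3,3,Z)) ≐ s(branch(1,3,branch(branch(3,1,a),branch(a,1,1),branch(c,1,a)))).
Decompose s/1: branch(3,3,Z) ≐ branch(1,3,branch(branch(3,1,a),branch(a,1,1),branch(c,1,a))).
Decompose branch/3: 3 ≐ 1,  3 ≐ 3,  Z ≐ branch(branch(3,1,a),branch(a,1,1),branch(c,1,a)).
Clash: constants 3 and 1 differ; no unifier exists.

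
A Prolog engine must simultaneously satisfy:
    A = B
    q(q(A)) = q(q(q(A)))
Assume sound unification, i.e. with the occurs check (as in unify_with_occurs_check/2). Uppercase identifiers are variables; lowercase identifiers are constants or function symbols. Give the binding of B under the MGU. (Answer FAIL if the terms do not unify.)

FAIL

Bind A := B; substituting into the remaining equation gives: q(q(B)) = q(q(q(B))).
Decompose q/1: q(B) = q(q(B)).
Decompose q/1: B = q(B).
Occurs check fails: B occurs in q(B); the equation B = q(B) has no finite solution.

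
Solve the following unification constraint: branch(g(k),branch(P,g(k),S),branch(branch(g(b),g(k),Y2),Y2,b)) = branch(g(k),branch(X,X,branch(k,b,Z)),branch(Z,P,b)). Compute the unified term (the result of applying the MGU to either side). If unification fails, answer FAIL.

Decompose branch/3: g(k) = g(k),  branch(P,g(k),S) = branch(X,X,branch(k,b,Z)),  branch(branch(g(b),g(k),Y2),Y2,b) = branch(Z,P,b).
Delete trivial equation g(k) = g(k).
Decompose branch/3: P = X,  g(k) = X,  S = branch(k,b,Z).
Bind P := X; substituting into the one remaining equation that mentions P gives: branch(branch(g(b),g(k),Y2),Y2,b) = branch(Z,X,b).
Bind X := g(k); substituting into the one remaining equation that mentions X gives: branch(branch(g(b),g(k),Y2),Y2,b) = branch(Z,g(k),b). Substituting into the earlier binding gives P := g(k).
Bind S := branch(k,b,Z); no other remaining equation mentions S.
Decompose branch/3: branch(g(b),g(k),Y2) = Z,  Y2 = g(k),  b = b.
Bind Z := branch(g(b),g(k),Y2); no other remaining equation mentions Z. Substituting into the earlier binding gives S := branch(k,b,branch(g(b),g(k),Y2)).
Bind Y2 := g(k); no other remaining equation mentions Y2. Substituting into the earlier bindings gives S := branch(k,b,branch(g(b),g(k),g(k))), Z := branch(g(b),g(k),g(k)).
Delete trivial equation b = b.
Applying the MGU to either side gives branch(g(k),branch(g(k),g(k),branch(k,b,branch(g(b),g(k),g(k)))),branch(branch(g(b),g(k),g(k)),g(k),b)).

branch(g(k),branch(g(k),g(k),branch(k,b,branch(g(b),g(k),g(k)))),branch(branch(g(b),g(k),g(k)),g(k),b))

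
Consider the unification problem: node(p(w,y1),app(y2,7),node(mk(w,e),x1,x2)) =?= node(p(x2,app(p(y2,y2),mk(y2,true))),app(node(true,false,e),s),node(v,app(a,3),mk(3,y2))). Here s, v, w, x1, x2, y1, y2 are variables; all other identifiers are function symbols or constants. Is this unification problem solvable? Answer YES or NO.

Decompose node/3: p(w,y1) =?= p(x2,app(p(y2,y2),mk(y2,true))),  app(y2,7) =?= app(node(true,false,e),s),  node(mk(w,e),x1,x2) =?= node(v,app(a,3),mk(3,y2)).
Decompose p/2: w =?= x2,  y1 =?= app(p(y2,y2),mk(y2,true)).
Bind w := x2; substituting into the one remaining equation that mentions w gives: node(mk(x2,e),x1,x2) =?= node(v,app(a,3),mk(3,y2)).
Bind y1 := app(p(y2,y2),mk(y2,true)); no other remaining equation mentions y1.
Decompose app/2: y2 =?= node(true,false,e),  7 =?= s.
Bind y2 := node(true,false,e); substituting into the one remaining equation that mentions y2 gives: node(mk(x2,e),x1,x2) =?= node(v,app(a,3),mk(3,node(true,false,e))). Substituting into the earlier binding gives y1 := app(p(node(true,false,e),node(true,false,e)),mk(node(true,false,e),true)).
Bind s := 7; no other remaining equation mentions s.
Decompose node/3: mk(x2,e) =?= v,  x1 =?= app(a,3),  x2 =?= mk(3,node(true,false,e)).
Bind v := mk(x2,e); no other remaining equation mentions v.
Bind x1 := app(a,3); no other remaining equation mentions x1.
Bind x2 := mk(3,node(true,false,e)). Substituting into the earlier bindings gives w := mk(3,node(true,false,e)), v := mk(mk(3,node(true,false,e)),e).
No equations remain and no clash or occurs-check failure arose, so a unifier exists.

YES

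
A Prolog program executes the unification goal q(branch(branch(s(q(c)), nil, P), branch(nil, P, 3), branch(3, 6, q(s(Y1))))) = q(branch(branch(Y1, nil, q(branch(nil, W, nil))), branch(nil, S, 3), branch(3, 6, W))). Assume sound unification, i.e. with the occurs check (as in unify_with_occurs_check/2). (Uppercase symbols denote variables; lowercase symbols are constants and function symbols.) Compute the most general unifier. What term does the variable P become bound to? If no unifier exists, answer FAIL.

q(branch(nil, q(s(s(q(c)))), nil))

Decompose q/1: branch(branch(s(q(c)), nil, P), branch(nil, P, 3), branch(3, 6, q(s(Y1)))) = branch(branch(Y1, nil, q(branch(nil, W, nil))), branch(nil, S, 3), branch(3, 6, W)).
Decompose branch/3: branch(s(q(c)), nil, P) = branch(Y1, nil, q(branch(nil, W, nil))),  branch(nil, P, 3) = branch(nil, S, 3),  branch(3, 6, q(s(Y1))) = branch(3, 6, W).
Decompose branch/3: s(q(c)) = Y1,  nil = nil,  P = q(branch(nil, W, nil)).
Bind Y1 := s(q(c)); substituting into the one remaining equation that mentions Y1 gives: branch(3, 6, q(s(s(q(c))))) = branch(3, 6, W).
Delete trivial equation nil = nil.
Bind P := q(branch(nil, W, nil)); substituting into the one remaining equation that mentions P gives: branch(nil, q(branch(nil, W, nil)), 3) = branch(nil, S, 3).
Decompose branch/3: nil = nil,  q(branch(nil, W, nil)) = S,  3 = 3.
Delete trivial equation nil = nil.
Bind S := q(branch(nil, W, nil)); no other remaining equation mentions S.
Delete trivial equation 3 = 3.
Decompose branch/3: 3 = 3,  6 = 6,  q(s(s(q(c)))) = W.
Delete trivial equation 3 = 3.
Delete trivial equation 6 = 6.
Bind W := q(s(s(q(c)))). Substituting into the earlier bindings gives P := q(branch(nil, q(s(s(q(c)))), nil)), S := q(branch(nil, q(s(s(q(c)))), nil)).
MGU = { Y1 -> s(q(c)), P -> q(branch(nil, q(s(s(q(c)))), nil)), S -> q(branch(nil, q(s(s(q(c)))), nil)), W -> q(s(s(q(c)))) }, so P -> q(branch(nil, q(s(s(q(c)))), nil)).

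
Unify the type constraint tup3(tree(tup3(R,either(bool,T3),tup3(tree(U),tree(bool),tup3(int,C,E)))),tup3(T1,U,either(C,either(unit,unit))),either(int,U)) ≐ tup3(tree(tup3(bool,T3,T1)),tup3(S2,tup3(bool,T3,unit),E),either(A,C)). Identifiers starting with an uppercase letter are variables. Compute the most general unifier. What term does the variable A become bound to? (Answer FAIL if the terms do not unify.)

Decompose tup3/3: tree(tup3(R,either(bool,T3),tup3(tree(U),tree(bool),tup3(int,C,E)))) ≐ tree(tup3(bool,T3,T1)),  tup3(T1,U,either(C,either(unit,unit))) ≐ tup3(S2,tup3(bool,T3,unit),E),  either(int,U) ≐ either(A,C).
Decompose tree/1: tup3(R,either(bool,T3),tup3(tree(U),tree(bool),tup3(int,C,E))) ≐ tup3(bool,T3,T1).
Decompose tup3/3: R ≐ bool,  either(bool,T3) ≐ T3,  tup3(tree(U),tree(bool),tup3(int,C,E)) ≐ T1.
Bind R := bool; no other remaining equation mentions R.
Occurs check fails: T3 occurs in either(bool,T3); the equation T3 ≐ either(bool,T3) has no finite solution.

FAIL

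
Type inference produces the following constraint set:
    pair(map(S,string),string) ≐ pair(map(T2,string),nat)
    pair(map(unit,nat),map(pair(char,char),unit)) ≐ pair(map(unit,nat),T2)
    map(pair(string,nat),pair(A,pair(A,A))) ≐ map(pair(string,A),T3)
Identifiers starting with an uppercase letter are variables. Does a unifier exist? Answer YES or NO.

NO

Decompose pair/2: map(S,string) ≐ map(T2,string),  string ≐ nat.
Decompose map/2: S ≐ T2,  string ≐ string.
Bind S := T2; no other remaining equation mentions S.
Delete trivial equation string ≐ string.
Clash: constants string and nat differ; no unifier exists.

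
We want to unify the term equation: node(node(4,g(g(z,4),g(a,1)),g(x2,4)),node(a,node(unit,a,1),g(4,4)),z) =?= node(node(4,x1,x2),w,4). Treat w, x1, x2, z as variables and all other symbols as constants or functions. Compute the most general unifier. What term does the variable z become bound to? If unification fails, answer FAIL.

FAIL

Decompose node/3: node(4,g(g(z,4),g(a,1)),g(x2,4)) =?= node(4,x1,x2),  node(a,node(unit,a,1),g(4,4)) =?= w,  z =?= 4.
Decompose node/3: 4 =?= 4,  g(g(z,4),g(a,1)) =?= x1,  g(x2,4) =?= x2.
Delete trivial equation 4 =?= 4.
Bind x1 := g(g(z,4),g(a,1)); no other remaining equation mentions x1.
Occurs check fails: x2 occurs in g(x2,4); the equation x2 =?= g(x2,4) has no finite solution.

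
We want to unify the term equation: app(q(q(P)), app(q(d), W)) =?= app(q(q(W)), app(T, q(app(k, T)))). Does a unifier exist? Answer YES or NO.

YES

Decompose app/2: q(q(P)) =?= q(q(W)),  app(q(d), W) =?= app(T, q(app(k, T))).
Decompose q/1: q(P) =?= q(W).
Decompose q/1: P =?= W.
Bind P := W; no other remaining equation mentions P.
Decompose app/2: q(d) =?= T,  W =?= q(app(k, T)).
Bind T := q(d); substituting into the remaining equation gives: W =?= q(app(k, q(d))).
Bind W := q(app(k, q(d))). Substituting into the earlier binding gives P := q(app(k, q(d))).
No equations remain and no clash or occurs-check failure arose, so a unifier exists.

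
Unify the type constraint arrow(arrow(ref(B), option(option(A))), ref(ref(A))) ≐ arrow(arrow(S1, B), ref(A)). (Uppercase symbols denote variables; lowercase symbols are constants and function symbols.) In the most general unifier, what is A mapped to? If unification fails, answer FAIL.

FAIL

Decompose arrow/2: arrow(ref(B), option(option(A))) ≐ arrow(S1, B),  ref(ref(A)) ≐ ref(A).
Decompose arrow/2: ref(B) ≐ S1,  option(option(A)) ≐ B.
Bind S1 := ref(B); no other remaining equation mentions S1.
Bind B := option(option(A)); no other remaining equation mentions B. Substituting into the earlier binding gives S1 := ref(option(option(A))).
Decompose ref/1: ref(A) ≐ A.
Occurs check fails: A occurs in ref(A); the equation A ≐ ref(A) has no finite solution.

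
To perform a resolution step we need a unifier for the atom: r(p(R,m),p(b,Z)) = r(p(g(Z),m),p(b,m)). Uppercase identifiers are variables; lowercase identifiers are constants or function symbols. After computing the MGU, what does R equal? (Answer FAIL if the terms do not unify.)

g(m)

Decompose r/2: p(R,m) = p(g(Z),m),  p(b,Z) = p(b,m).
Decompose p/2: R = g(Z),  m = m.
Bind R := g(Z); no other remaining equation mentions R.
Delete trivial equation m = m.
Decompose p/2: b = b,  Z = m.
Delete trivial equation b = b.
Bind Z := m. Substituting into the earlier binding gives R := g(m).
MGU = { R := g(m), Z := m }, so R := g(m).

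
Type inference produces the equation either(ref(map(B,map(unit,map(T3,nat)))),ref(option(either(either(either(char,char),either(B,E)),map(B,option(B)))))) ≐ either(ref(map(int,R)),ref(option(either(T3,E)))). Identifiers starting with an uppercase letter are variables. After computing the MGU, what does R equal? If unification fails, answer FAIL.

map(unit,map(either(either(char,char),either(int,map(int,option(int)))),nat))

Decompose either/2: ref(map(B,map(unit,map(T3,nat)))) ≐ ref(map(int,R)),  ref(option(either(either(either(char,char),either(B,E)),map(B,option(B))))) ≐ ref(option(either(T3,E))).
Decompose ref/1: map(B,map(unit,map(T3,nat))) ≐ map(int,R).
Decompose map/2: B ≐ int,  map(unit,map(T3,nat)) ≐ R.
Bind B := int; substituting into the one remaining equation that mentions B gives: ref(option(either(either(either(char,char),either(int,E)),map(int,option(int))))) ≐ ref(option(either(T3,E))).
Bind R := map(unit,map(T3,nat)); no other remaining equation mentions R.
Decompose ref/1: option(either(either(either(char,char),either(int,E)),map(int,option(int)))) ≐ option(either(T3,E)).
Decompose option/1: either(either(either(char,char),either(int,E)),map(int,option(int))) ≐ either(T3,E).
Decompose either/2: either(either(char,char),either(int,E)) ≐ T3,  map(int,option(int)) ≐ E.
Bind T3 := either(either(char,char),either(int,E)); no other remaining equation mentions T3. Substituting into the earlier binding gives R := map(unit,map(either(either(char,char),either(int,E)),nat)).
Bind E := map(int,option(int)). Substituting into the earlier bindings gives R := map(unit,map(either(either(char,char),either(int,map(int,option(int)))),nat)), T3 := either(either(char,char),either(int,map(int,option(int)))).
MGU = { B ↦ int, R ↦ map(unit,map(either(either(char,char),either(int,map(int,option(int)))),nat)), T3 ↦ either(either(char,char),either(int,map(int,option(int)))), E ↦ map(int,option(int)) }, so R ↦ map(unit,map(either(either(char,char),either(int,map(int,option(int)))),nat)).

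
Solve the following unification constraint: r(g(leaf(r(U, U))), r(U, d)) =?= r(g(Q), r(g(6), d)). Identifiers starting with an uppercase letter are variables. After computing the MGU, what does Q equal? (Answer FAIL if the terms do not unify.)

leaf(r(g(6), g(6)))

Decompose r/2: g(leaf(r(U, U))) =?= g(Q),  r(U, d) =?= r(g(6), d).
Decompose g/1: leaf(r(U, U)) =?= Q.
Bind Q := leaf(r(U, U)); no other remaining equation mentions Q.
Decompose r/2: U =?= g(6),  d =?= d.
Bind U := g(6); no other remaining equation mentions U. Substituting into the earlier binding gives Q := leaf(r(g(6), g(6))).
Delete trivial equation d =?= d.
MGU = { Q := leaf(r(g(6), g(6))), U := g(6) }, so Q := leaf(r(g(6), g(6))).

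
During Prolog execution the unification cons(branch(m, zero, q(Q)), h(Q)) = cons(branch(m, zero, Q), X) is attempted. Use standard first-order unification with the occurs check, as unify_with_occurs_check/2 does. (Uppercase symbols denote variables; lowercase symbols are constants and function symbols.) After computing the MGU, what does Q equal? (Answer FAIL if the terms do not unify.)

FAIL

Decompose cons/2: branch(m, zero, q(Q)) = branch(m, zero, Q),  h(Q) = X.
Decompose branch/3: m = m,  zero = zero,  q(Q) = Q.
Delete trivial equation m = m.
Delete trivial equation zero = zero.
Occurs check fails: Q occurs in q(Q); the equation Q = q(Q) has no finite solution.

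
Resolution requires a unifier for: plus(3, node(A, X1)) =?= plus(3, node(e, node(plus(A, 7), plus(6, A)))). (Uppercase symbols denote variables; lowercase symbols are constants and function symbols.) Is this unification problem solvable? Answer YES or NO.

Decompose plus/2: 3 =?= 3,  node(A, X1) =?= node(e, node(plus(A, 7), plus(6, A))).
Delete trivial equation 3 =?= 3.
Decompose node/2: A =?= e,  X1 =?= node(plus(A, 7), plus(6, A)).
Bind A := e; substituting into the remaining equation gives: X1 =?= node(plus(e, 7), plus(6, e)).
Bind X1 := node(plus(e, 7), plus(6, e)).
No equations remain and no clash or occurs-check failure arose, so a unifier exists.

YES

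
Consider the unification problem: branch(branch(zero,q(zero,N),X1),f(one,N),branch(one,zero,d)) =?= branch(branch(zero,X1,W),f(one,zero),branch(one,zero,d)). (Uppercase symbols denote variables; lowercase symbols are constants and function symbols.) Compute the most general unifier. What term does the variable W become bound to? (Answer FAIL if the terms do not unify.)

q(zero,zero)

Decompose branch/3: branch(zero,q(zero,N),X1) =?= branch(zero,X1,W),  f(one,N) =?= f(one,zero),  branch(one,zero,d) =?= branch(one,zero,d).
Decompose branch/3: zero =?= zero,  q(zero,N) =?= X1,  X1 =?= W.
Delete trivial equation zero =?= zero.
Bind X1 := q(zero,N); substituting into the one remaining equation that mentions X1 gives: q(zero,N) =?= W.
Bind W := q(zero,N); no other remaining equation mentions W.
Decompose f/2: one =?= one,  N =?= zero.
Delete trivial equation one =?= one.
Bind N := zero; no other remaining equation mentions N. Substituting into the earlier bindings gives X1 := q(zero,zero), W := q(zero,zero).
Delete trivial equation branch(one,zero,d) =?= branch(one,zero,d).
MGU = { X1 -> q(zero,zero), W -> q(zero,zero), N -> zero }, so W -> q(zero,zero).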